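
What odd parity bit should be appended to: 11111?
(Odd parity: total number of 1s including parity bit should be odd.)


Number of 1s in data: 5
Parity bit: 0

0


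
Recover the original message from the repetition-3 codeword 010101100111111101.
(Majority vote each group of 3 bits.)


Groups: 010, 101, 100, 111, 111, 101
Majority votes: 010111

010111


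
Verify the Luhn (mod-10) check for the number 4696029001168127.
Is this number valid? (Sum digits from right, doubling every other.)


Luhn sum = 68
68 mod 10 = 8

Invalid (Luhn sum mod 10 = 8)


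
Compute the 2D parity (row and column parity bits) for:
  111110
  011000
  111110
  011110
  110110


Row parities: 10100
Column parities: 110000

Row P: 10100, Col P: 110000, Corner: 0


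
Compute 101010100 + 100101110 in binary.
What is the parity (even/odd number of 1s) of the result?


101010100 = 340
100101110 = 302
Sum = 642 = 1010000010
1s count = 3

odd parity (3 ones in 1010000010)


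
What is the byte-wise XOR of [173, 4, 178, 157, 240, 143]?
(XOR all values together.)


XOR chain: 173 ^ 4 ^ 178 ^ 157 ^ 240 ^ 143 = 249

249


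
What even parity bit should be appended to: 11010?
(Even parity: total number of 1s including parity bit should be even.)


Number of 1s in data: 3
Parity bit: 1

1


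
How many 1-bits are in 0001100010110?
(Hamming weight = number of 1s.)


Counting 1s in 0001100010110

5


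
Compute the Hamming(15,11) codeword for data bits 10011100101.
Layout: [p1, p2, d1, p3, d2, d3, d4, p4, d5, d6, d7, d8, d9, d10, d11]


Parity bits: p1=1, p2=0, p3=1, p4=0

101100101100101


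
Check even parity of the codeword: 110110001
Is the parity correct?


Number of 1s: 5

No, parity error (5 ones)


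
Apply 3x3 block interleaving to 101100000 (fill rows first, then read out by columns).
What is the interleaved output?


Matrix:
  101
  100
  000
Read columns: 110000100

110000100


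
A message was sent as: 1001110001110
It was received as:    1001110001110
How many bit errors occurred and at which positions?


XOR: 0000000000000

0 errors (received matches sent)


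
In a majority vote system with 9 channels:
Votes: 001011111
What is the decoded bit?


Ones: 6 out of 9
Threshold: 5

1 (6/9 voted 1)


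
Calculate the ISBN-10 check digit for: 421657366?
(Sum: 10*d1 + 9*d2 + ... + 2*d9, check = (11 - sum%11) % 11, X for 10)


Weighted sum: 215
215 mod 11 = 6

Check digit: 5


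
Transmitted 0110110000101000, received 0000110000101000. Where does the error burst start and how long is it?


XOR: 0110000000000000

Burst at position 1, length 2


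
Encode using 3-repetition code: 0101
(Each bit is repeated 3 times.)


Each bit -> 3 copies

000111000111


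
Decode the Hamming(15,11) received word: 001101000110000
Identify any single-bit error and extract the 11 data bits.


Syndrome = 0: no error detected

Data: 10100110000 (no errors)


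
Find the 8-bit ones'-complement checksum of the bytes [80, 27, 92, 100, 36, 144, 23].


Sum = 502 mod 256 = 246
Complement = 9

9


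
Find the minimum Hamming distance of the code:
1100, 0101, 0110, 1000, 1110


Comparing all pairs, minimum distance: 1
Can detect 0 errors, correct 0 errors

1


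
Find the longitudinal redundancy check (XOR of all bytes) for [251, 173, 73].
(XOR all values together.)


XOR chain: 251 ^ 173 ^ 73 = 31

31


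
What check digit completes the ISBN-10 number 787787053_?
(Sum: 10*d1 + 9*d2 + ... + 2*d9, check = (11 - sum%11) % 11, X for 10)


Weighted sum: 351
351 mod 11 = 10

Check digit: 1


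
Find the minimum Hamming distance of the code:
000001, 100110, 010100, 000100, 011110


Comparing all pairs, minimum distance: 1
Can detect 0 errors, correct 0 errors

1


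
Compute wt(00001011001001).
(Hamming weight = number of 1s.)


Counting 1s in 00001011001001

5


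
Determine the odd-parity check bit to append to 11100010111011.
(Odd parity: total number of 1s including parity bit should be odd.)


Number of 1s in data: 9
Parity bit: 0

0


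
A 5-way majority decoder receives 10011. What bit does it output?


Ones: 3 out of 5
Threshold: 3

1 (3/5 voted 1)


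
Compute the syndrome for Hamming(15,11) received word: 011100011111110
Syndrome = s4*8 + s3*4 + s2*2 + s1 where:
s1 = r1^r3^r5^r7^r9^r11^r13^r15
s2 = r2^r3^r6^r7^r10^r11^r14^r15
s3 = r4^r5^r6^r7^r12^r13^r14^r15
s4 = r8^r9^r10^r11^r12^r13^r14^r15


s1=0, s2=1, s3=0, s4=1

Syndrome = 10 (error at position 10)


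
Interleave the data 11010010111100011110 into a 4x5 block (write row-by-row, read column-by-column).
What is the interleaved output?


Matrix:
  11010
  01011
  11000
  11110
Read columns: 10111111000111010100

10111111000111010100


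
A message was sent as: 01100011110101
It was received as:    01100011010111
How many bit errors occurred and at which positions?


XOR: 00000000100010

2 error(s) at position(s): 8, 12


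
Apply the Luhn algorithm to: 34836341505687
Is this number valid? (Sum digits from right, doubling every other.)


Luhn sum = 57
57 mod 10 = 7

Invalid (Luhn sum mod 10 = 7)


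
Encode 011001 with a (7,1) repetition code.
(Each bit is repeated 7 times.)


Each bit -> 7 copies

000000011111111111111000000000000001111111


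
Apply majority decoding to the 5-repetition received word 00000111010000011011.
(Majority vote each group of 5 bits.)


Groups: 00000, 11101, 00000, 11011
Majority votes: 0101

0101


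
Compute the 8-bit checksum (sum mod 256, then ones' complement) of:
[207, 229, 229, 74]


Sum = 739 mod 256 = 227
Complement = 28

28


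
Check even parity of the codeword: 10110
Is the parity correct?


Number of 1s: 3

No, parity error (3 ones)


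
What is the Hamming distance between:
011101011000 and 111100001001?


XOR: 100001010001
Count of 1s: 4

4


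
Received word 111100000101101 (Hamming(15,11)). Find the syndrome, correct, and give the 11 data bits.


Syndrome = 0: no error detected

Data: 10000101101 (no errors)


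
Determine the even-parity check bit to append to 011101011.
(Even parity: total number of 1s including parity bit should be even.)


Number of 1s in data: 6
Parity bit: 0

0


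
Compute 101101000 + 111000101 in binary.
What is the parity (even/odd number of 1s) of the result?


101101000 = 360
111000101 = 453
Sum = 813 = 1100101101
1s count = 6

even parity (6 ones in 1100101101)


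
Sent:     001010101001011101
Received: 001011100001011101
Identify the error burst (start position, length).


XOR: 000001001000000000

Burst at position 5, length 4


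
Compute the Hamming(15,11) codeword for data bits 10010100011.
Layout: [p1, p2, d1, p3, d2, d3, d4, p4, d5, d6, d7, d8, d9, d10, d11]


Parity bits: p1=1, p2=1, p3=1, p4=1

111100110100011


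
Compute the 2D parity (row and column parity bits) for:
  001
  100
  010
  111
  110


Row parities: 11110
Column parities: 110

Row P: 11110, Col P: 110, Corner: 0


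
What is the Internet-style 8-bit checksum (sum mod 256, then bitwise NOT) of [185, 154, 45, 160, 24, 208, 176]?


Sum = 952 mod 256 = 184
Complement = 71

71


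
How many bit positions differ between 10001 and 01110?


XOR: 11111
Count of 1s: 5

5


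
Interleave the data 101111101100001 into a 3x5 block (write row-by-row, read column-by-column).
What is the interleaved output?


Matrix:
  10111
  11011
  00001
Read columns: 110010100110111

110010100110111


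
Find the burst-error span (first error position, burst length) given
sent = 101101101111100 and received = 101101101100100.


XOR: 000000000011000

Burst at position 10, length 2


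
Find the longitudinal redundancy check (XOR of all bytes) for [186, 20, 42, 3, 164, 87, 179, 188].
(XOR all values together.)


XOR chain: 186 ^ 20 ^ 42 ^ 3 ^ 164 ^ 87 ^ 179 ^ 188 = 123

123


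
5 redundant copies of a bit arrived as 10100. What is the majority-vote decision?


Ones: 2 out of 5
Threshold: 3

0 (2/5 voted 1)


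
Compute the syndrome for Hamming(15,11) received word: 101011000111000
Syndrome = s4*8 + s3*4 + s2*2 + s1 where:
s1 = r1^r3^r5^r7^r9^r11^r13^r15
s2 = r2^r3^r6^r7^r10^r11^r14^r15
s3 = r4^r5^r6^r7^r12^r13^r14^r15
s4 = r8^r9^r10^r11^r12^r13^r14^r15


s1=0, s2=0, s3=1, s4=1

Syndrome = 12 (error at position 12)


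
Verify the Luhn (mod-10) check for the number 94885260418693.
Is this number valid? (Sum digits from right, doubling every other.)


Luhn sum = 68
68 mod 10 = 8

Invalid (Luhn sum mod 10 = 8)


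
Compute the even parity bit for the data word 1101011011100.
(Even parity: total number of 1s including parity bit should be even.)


Number of 1s in data: 8
Parity bit: 0

0


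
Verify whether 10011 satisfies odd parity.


Number of 1s: 3

Yes, parity is correct (3 ones)


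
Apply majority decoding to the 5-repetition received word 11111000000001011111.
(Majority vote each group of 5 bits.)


Groups: 11111, 00000, 00010, 11111
Majority votes: 1001

1001


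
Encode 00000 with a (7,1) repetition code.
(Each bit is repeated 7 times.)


Each bit -> 7 copies

00000000000000000000000000000000000


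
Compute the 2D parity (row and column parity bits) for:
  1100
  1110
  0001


Row parities: 011
Column parities: 0011

Row P: 011, Col P: 0011, Corner: 0


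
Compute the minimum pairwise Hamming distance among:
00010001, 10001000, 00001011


Comparing all pairs, minimum distance: 3
Can detect 2 errors, correct 1 errors

3


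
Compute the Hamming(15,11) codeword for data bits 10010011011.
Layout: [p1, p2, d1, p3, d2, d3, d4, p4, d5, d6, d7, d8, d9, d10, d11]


Parity bits: p1=0, p2=1, p3=0, p4=0

011000100011011


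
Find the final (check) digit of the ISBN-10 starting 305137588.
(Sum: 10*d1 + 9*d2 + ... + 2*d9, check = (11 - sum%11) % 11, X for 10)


Weighted sum: 190
190 mod 11 = 3

Check digit: 8


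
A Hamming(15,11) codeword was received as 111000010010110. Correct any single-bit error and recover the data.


Syndrome = 0: no error detected

Data: 10000010110 (no errors)


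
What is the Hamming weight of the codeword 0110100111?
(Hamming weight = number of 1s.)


Counting 1s in 0110100111

6


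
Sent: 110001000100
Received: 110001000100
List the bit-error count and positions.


XOR: 000000000000

0 errors (received matches sent)


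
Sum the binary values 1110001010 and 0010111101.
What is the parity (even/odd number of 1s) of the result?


1110001010 = 906
0010111101 = 189
Sum = 1095 = 10001000111
1s count = 5

odd parity (5 ones in 10001000111)


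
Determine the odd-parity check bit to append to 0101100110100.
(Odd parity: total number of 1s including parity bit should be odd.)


Number of 1s in data: 6
Parity bit: 1

1


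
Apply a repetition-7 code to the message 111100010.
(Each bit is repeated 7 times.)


Each bit -> 7 copies

111111111111111111111111111100000000000000000000011111110000000


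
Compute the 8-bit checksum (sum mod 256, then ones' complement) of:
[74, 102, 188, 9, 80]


Sum = 453 mod 256 = 197
Complement = 58

58


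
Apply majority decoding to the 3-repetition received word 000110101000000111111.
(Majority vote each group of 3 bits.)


Groups: 000, 110, 101, 000, 000, 111, 111
Majority votes: 0110011

0110011


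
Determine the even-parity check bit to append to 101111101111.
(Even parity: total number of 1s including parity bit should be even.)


Number of 1s in data: 10
Parity bit: 0

0


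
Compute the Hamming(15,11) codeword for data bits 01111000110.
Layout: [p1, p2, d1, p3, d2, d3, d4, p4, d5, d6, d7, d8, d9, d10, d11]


Parity bits: p1=0, p2=1, p3=1, p4=1

010111111000110


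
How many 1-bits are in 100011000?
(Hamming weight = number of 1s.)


Counting 1s in 100011000

3


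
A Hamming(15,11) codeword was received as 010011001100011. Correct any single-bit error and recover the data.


Syndrome = 3: error at position 3

Data: 11101100011 (corrected bit 3)


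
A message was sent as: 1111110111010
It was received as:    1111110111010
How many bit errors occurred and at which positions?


XOR: 0000000000000

0 errors (received matches sent)


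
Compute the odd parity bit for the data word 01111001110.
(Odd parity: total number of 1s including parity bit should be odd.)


Number of 1s in data: 7
Parity bit: 0

0


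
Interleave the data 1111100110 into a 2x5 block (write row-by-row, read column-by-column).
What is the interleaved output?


Matrix:
  11111
  00110
Read columns: 1010111110

1010111110


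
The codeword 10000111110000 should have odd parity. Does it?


Number of 1s: 6

No, parity error (6 ones)


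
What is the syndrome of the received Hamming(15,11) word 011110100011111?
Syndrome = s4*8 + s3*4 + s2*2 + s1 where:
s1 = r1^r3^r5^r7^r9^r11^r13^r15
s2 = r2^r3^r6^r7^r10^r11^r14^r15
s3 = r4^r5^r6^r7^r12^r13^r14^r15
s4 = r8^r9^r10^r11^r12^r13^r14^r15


s1=0, s2=0, s3=1, s4=1

Syndrome = 12 (error at position 12)


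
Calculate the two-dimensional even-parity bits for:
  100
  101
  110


Row parities: 100
Column parities: 111

Row P: 100, Col P: 111, Corner: 1


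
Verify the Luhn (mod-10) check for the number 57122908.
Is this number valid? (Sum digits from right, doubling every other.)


Luhn sum = 33
33 mod 10 = 3

Invalid (Luhn sum mod 10 = 3)


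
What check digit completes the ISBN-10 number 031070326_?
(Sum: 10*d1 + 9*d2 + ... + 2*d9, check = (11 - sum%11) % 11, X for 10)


Weighted sum: 107
107 mod 11 = 8

Check digit: 3


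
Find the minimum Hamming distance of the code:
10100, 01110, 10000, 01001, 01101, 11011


Comparing all pairs, minimum distance: 1
Can detect 0 errors, correct 0 errors

1


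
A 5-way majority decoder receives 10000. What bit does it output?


Ones: 1 out of 5
Threshold: 3

0 (1/5 voted 1)


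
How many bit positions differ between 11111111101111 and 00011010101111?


XOR: 11100101000000
Count of 1s: 5

5


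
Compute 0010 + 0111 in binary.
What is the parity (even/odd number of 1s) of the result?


0010 = 2
0111 = 7
Sum = 9 = 1001
1s count = 2

even parity (2 ones in 1001)


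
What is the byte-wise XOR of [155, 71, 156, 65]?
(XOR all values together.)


XOR chain: 155 ^ 71 ^ 156 ^ 65 = 1

1


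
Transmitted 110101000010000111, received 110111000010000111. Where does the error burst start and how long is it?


XOR: 000010000000000000

Burst at position 4, length 1


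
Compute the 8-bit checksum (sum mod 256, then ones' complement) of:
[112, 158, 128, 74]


Sum = 472 mod 256 = 216
Complement = 39

39


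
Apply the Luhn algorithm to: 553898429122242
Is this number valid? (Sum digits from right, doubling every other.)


Luhn sum = 69
69 mod 10 = 9

Invalid (Luhn sum mod 10 = 9)


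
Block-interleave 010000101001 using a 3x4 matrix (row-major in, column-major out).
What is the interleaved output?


Matrix:
  0100
  0010
  1001
Read columns: 001100010001

001100010001


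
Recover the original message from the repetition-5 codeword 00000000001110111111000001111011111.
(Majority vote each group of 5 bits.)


Groups: 00000, 00000, 11101, 11111, 00000, 11110, 11111
Majority votes: 0011011

0011011


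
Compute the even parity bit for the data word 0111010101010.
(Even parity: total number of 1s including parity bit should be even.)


Number of 1s in data: 7
Parity bit: 1

1


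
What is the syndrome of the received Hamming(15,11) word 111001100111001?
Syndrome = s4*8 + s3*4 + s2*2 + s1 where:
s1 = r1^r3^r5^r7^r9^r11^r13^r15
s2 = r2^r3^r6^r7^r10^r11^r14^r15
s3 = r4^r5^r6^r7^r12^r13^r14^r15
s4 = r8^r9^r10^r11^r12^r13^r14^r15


s1=1, s2=1, s3=0, s4=0

Syndrome = 3 (error at position 3)


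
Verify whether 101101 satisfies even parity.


Number of 1s: 4

Yes, parity is correct (4 ones)


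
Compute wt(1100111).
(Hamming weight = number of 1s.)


Counting 1s in 1100111

5


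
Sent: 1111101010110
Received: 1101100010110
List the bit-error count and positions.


XOR: 0010001000000

2 error(s) at position(s): 2, 6


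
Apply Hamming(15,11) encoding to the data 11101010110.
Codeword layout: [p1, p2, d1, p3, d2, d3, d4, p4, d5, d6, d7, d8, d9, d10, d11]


Parity bits: p1=1, p2=0, p3=0, p4=0

101011001010110


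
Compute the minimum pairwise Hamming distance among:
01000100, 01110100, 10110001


Comparing all pairs, minimum distance: 2
Can detect 1 errors, correct 0 errors

2


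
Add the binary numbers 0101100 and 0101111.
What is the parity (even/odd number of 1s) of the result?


0101100 = 44
0101111 = 47
Sum = 91 = 1011011
1s count = 5

odd parity (5 ones in 1011011)


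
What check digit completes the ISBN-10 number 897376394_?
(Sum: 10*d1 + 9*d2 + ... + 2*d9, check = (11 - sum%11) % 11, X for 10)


Weighted sum: 357
357 mod 11 = 5

Check digit: 6


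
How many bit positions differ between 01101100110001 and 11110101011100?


XOR: 10011001101101
Count of 1s: 8

8


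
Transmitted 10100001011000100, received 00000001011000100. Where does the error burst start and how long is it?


XOR: 10100000000000000

Burst at position 0, length 3


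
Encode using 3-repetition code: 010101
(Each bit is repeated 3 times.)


Each bit -> 3 copies

000111000111000111


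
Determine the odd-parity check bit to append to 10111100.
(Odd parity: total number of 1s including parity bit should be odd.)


Number of 1s in data: 5
Parity bit: 0

0


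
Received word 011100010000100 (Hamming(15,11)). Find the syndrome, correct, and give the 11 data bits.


Syndrome = 0: no error detected

Data: 10000000100 (no errors)


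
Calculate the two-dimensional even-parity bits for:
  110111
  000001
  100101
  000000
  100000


Row parities: 11101
Column parities: 110011

Row P: 11101, Col P: 110011, Corner: 0


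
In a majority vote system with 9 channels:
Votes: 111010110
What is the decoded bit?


Ones: 6 out of 9
Threshold: 5

1 (6/9 voted 1)


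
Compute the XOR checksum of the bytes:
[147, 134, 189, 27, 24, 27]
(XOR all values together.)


XOR chain: 147 ^ 134 ^ 189 ^ 27 ^ 24 ^ 27 = 176

176


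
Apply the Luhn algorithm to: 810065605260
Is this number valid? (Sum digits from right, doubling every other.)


Luhn sum = 25
25 mod 10 = 5

Invalid (Luhn sum mod 10 = 5)


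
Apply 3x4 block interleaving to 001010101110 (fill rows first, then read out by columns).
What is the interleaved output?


Matrix:
  0010
  1010
  1110
Read columns: 011001111000

011001111000


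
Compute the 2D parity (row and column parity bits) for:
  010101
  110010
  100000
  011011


Row parities: 1110
Column parities: 011100

Row P: 1110, Col P: 011100, Corner: 1


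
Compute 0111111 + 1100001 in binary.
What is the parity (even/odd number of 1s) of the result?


0111111 = 63
1100001 = 97
Sum = 160 = 10100000
1s count = 2

even parity (2 ones in 10100000)


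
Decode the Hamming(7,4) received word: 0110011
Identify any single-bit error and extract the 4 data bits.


Syndrome = 0: no error detected

Data: 1011 (no errors)


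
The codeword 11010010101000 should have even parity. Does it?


Number of 1s: 6

Yes, parity is correct (6 ones)


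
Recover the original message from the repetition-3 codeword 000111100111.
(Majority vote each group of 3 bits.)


Groups: 000, 111, 100, 111
Majority votes: 0101

0101


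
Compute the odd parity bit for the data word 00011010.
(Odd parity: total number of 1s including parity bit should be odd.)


Number of 1s in data: 3
Parity bit: 0

0


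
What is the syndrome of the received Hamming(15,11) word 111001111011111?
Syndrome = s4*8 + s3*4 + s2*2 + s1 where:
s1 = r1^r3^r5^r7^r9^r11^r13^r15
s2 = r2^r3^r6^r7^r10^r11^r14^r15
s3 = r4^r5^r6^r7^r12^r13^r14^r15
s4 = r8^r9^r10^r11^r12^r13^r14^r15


s1=1, s2=1, s3=0, s4=1

Syndrome = 11 (error at position 11)


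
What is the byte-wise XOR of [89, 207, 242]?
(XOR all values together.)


XOR chain: 89 ^ 207 ^ 242 = 100

100


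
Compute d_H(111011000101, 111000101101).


XOR: 000011101000
Count of 1s: 4

4


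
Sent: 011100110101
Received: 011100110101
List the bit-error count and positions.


XOR: 000000000000

0 errors (received matches sent)


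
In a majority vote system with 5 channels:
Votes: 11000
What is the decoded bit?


Ones: 2 out of 5
Threshold: 3

0 (2/5 voted 1)


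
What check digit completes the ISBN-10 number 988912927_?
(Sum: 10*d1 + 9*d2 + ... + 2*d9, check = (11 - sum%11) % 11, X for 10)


Weighted sum: 361
361 mod 11 = 9

Check digit: 2


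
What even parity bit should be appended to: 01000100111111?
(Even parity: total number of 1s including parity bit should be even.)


Number of 1s in data: 8
Parity bit: 0

0


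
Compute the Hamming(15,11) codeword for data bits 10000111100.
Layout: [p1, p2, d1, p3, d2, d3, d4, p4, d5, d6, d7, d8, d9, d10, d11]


Parity bits: p1=1, p2=1, p3=0, p4=0

111000000111100


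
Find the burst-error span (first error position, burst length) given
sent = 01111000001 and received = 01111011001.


XOR: 00000011000

Burst at position 6, length 2


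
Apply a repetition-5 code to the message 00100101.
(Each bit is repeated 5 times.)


Each bit -> 5 copies

0000000000111110000000000111110000011111


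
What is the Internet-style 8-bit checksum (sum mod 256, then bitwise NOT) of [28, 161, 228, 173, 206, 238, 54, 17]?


Sum = 1105 mod 256 = 81
Complement = 174

174


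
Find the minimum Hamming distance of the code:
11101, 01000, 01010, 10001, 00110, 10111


Comparing all pairs, minimum distance: 1
Can detect 0 errors, correct 0 errors

1


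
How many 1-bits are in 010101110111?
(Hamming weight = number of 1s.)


Counting 1s in 010101110111

8


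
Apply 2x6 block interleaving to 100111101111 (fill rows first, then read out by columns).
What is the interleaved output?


Matrix:
  100111
  101111
Read columns: 110001111111

110001111111


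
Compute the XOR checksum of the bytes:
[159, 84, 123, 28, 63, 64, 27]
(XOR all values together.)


XOR chain: 159 ^ 84 ^ 123 ^ 28 ^ 63 ^ 64 ^ 27 = 200

200


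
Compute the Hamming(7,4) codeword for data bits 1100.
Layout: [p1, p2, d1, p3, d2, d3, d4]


Parity bits: p1=0, p2=1, p3=1

0111100


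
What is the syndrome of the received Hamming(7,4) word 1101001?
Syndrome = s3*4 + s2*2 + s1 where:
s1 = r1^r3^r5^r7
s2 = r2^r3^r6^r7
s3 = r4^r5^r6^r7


s1=0, s2=0, s3=0

Syndrome = 0 (no error)


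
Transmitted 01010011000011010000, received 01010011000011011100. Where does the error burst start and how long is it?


XOR: 00000000000000001100

Burst at position 16, length 2


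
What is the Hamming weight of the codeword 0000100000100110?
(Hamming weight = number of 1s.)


Counting 1s in 0000100000100110

4


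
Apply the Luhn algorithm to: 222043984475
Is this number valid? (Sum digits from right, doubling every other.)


Luhn sum = 60
60 mod 10 = 0

Valid (Luhn sum mod 10 = 0)


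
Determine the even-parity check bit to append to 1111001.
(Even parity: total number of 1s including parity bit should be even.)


Number of 1s in data: 5
Parity bit: 1

1


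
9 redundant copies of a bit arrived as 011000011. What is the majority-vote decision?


Ones: 4 out of 9
Threshold: 5

0 (4/9 voted 1)


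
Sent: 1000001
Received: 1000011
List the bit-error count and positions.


XOR: 0000010

1 error(s) at position(s): 5


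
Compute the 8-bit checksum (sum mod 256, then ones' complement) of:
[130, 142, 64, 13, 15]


Sum = 364 mod 256 = 108
Complement = 147

147


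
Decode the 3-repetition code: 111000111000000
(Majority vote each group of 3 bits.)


Groups: 111, 000, 111, 000, 000
Majority votes: 10100

10100


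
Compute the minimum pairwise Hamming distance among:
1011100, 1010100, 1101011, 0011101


Comparing all pairs, minimum distance: 1
Can detect 0 errors, correct 0 errors

1


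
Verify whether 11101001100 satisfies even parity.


Number of 1s: 6

Yes, parity is correct (6 ones)


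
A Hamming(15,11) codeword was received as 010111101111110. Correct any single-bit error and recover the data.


Syndrome = 5: error at position 5

Data: 00111111110 (corrected bit 5)


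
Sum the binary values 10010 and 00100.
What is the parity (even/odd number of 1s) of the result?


10010 = 18
00100 = 4
Sum = 22 = 10110
1s count = 3

odd parity (3 ones in 10110)


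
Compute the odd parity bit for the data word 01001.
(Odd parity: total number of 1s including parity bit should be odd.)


Number of 1s in data: 2
Parity bit: 1

1


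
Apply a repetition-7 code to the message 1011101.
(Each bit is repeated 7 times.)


Each bit -> 7 copies

1111111000000011111111111111111111100000001111111


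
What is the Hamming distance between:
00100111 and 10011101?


XOR: 10111010
Count of 1s: 5

5


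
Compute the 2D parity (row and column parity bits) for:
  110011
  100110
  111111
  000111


Row parities: 0101
Column parities: 101101

Row P: 0101, Col P: 101101, Corner: 0


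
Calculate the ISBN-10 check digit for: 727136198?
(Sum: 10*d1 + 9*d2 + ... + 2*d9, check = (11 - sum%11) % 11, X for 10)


Weighted sum: 246
246 mod 11 = 4

Check digit: 7


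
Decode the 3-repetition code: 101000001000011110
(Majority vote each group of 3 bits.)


Groups: 101, 000, 001, 000, 011, 110
Majority votes: 100011

100011


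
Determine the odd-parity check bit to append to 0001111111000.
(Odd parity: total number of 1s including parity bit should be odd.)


Number of 1s in data: 7
Parity bit: 0

0


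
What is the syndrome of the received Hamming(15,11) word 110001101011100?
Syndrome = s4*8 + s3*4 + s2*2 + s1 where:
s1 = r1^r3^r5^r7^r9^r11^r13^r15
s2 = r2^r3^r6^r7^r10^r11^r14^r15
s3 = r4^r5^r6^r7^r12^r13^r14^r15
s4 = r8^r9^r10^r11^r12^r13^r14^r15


s1=1, s2=0, s3=0, s4=0

Syndrome = 1 (error at position 1)


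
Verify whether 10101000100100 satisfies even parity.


Number of 1s: 5

No, parity error (5 ones)


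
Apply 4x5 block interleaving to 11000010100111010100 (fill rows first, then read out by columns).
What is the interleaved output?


Matrix:
  11000
  01010
  01110
  10100
Read columns: 10011110001101100000

10011110001101100000


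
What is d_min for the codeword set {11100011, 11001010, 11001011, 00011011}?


Comparing all pairs, minimum distance: 1
Can detect 0 errors, correct 0 errors

1


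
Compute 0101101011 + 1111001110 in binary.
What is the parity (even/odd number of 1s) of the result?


0101101011 = 363
1111001110 = 974
Sum = 1337 = 10100111001
1s count = 6

even parity (6 ones in 10100111001)


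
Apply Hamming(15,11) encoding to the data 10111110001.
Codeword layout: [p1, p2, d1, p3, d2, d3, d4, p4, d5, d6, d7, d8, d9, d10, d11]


Parity bits: p1=1, p2=0, p3=1, p4=0

101101101110001


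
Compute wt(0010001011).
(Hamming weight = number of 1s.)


Counting 1s in 0010001011

4


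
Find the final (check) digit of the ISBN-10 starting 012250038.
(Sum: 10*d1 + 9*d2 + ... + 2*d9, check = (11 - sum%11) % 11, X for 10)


Weighted sum: 94
94 mod 11 = 6

Check digit: 5


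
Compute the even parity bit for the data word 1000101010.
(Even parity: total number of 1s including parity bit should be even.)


Number of 1s in data: 4
Parity bit: 0

0


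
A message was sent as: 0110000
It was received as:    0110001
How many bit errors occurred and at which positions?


XOR: 0000001

1 error(s) at position(s): 6


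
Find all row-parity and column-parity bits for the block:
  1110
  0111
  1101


Row parities: 111
Column parities: 0100

Row P: 111, Col P: 0100, Corner: 1


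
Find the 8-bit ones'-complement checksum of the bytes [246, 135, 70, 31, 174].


Sum = 656 mod 256 = 144
Complement = 111

111


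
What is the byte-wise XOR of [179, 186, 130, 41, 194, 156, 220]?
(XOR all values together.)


XOR chain: 179 ^ 186 ^ 130 ^ 41 ^ 194 ^ 156 ^ 220 = 32

32


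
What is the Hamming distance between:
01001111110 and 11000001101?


XOR: 10001110011
Count of 1s: 6

6


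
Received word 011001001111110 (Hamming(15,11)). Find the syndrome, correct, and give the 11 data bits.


Syndrome = 0: no error detected

Data: 10101111110 (no errors)


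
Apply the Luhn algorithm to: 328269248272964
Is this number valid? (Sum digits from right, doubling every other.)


Luhn sum = 83
83 mod 10 = 3

Invalid (Luhn sum mod 10 = 3)


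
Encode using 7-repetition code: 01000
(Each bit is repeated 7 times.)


Each bit -> 7 copies

00000001111111000000000000000000000


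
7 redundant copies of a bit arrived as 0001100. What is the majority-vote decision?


Ones: 2 out of 7
Threshold: 4

0 (2/7 voted 1)


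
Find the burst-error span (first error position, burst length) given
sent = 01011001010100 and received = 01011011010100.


XOR: 00000010000000

Burst at position 6, length 1


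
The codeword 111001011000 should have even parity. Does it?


Number of 1s: 6

Yes, parity is correct (6 ones)


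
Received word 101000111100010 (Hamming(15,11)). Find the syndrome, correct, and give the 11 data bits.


Syndrome = 0: no error detected

Data: 10011100010 (no errors)


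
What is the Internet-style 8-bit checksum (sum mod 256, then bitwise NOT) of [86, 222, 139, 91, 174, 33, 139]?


Sum = 884 mod 256 = 116
Complement = 139

139


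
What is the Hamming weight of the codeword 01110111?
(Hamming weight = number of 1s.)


Counting 1s in 01110111

6


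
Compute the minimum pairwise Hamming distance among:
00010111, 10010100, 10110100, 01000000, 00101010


Comparing all pairs, minimum distance: 1
Can detect 0 errors, correct 0 errors

1


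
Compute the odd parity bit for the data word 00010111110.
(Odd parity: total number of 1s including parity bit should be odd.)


Number of 1s in data: 6
Parity bit: 1

1


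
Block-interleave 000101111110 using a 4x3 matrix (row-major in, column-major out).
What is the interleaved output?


Matrix:
  000
  101
  111
  110
Read columns: 011100110110

011100110110


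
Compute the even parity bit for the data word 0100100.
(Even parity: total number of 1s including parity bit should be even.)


Number of 1s in data: 2
Parity bit: 0

0


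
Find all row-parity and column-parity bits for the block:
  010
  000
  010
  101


Row parities: 1010
Column parities: 101

Row P: 1010, Col P: 101, Corner: 0


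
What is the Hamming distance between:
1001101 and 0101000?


XOR: 1100101
Count of 1s: 4

4


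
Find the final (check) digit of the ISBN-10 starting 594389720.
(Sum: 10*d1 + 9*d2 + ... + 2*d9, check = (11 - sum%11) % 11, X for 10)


Weighted sum: 311
311 mod 11 = 3

Check digit: 8


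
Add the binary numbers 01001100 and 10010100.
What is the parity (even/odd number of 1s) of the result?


01001100 = 76
10010100 = 148
Sum = 224 = 11100000
1s count = 3

odd parity (3 ones in 11100000)


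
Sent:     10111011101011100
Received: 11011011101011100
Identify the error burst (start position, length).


XOR: 01100000000000000

Burst at position 1, length 2


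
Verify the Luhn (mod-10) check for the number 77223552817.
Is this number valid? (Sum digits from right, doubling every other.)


Luhn sum = 48
48 mod 10 = 8

Invalid (Luhn sum mod 10 = 8)


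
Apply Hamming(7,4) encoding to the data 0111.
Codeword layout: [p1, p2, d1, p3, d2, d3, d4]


Parity bits: p1=0, p2=0, p3=1

0001111


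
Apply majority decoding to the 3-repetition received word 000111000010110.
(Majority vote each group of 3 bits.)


Groups: 000, 111, 000, 010, 110
Majority votes: 01001

01001


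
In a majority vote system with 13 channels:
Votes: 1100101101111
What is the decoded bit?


Ones: 9 out of 13
Threshold: 7

1 (9/13 voted 1)


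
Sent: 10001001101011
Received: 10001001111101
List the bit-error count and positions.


XOR: 00000000010110

3 error(s) at position(s): 9, 11, 12


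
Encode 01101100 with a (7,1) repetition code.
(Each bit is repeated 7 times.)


Each bit -> 7 copies

00000001111111111111100000001111111111111100000000000000


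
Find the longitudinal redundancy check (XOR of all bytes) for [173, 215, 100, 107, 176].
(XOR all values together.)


XOR chain: 173 ^ 215 ^ 100 ^ 107 ^ 176 = 197

197


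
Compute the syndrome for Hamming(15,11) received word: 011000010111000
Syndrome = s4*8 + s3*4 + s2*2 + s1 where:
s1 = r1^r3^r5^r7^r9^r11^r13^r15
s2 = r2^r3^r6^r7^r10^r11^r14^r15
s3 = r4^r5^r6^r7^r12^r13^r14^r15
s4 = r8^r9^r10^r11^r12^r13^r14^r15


s1=0, s2=0, s3=1, s4=0

Syndrome = 4 (error at position 4)


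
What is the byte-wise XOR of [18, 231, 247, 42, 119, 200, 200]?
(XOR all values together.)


XOR chain: 18 ^ 231 ^ 247 ^ 42 ^ 119 ^ 200 ^ 200 = 95

95


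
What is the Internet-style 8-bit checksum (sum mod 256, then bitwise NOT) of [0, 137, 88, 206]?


Sum = 431 mod 256 = 175
Complement = 80

80


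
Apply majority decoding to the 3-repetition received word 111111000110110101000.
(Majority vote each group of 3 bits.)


Groups: 111, 111, 000, 110, 110, 101, 000
Majority votes: 1101110

1101110


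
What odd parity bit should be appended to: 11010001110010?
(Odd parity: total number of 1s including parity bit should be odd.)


Number of 1s in data: 7
Parity bit: 0

0


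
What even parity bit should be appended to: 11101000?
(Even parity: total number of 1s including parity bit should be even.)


Number of 1s in data: 4
Parity bit: 0

0


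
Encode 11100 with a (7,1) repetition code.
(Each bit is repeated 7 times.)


Each bit -> 7 copies

11111111111111111111100000000000000


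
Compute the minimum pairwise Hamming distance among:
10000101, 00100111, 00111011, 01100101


Comparing all pairs, minimum distance: 2
Can detect 1 errors, correct 0 errors

2


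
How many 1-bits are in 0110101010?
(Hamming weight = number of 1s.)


Counting 1s in 0110101010

5


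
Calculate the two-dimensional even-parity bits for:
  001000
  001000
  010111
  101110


Row parities: 1100
Column parities: 111001

Row P: 1100, Col P: 111001, Corner: 0


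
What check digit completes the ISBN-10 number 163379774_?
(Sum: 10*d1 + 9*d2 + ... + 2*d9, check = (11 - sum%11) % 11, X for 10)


Weighted sum: 253
253 mod 11 = 0

Check digit: 0


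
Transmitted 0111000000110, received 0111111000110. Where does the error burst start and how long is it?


XOR: 0000111000000

Burst at position 4, length 3


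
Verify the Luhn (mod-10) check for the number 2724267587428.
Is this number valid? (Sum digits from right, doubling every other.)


Luhn sum = 59
59 mod 10 = 9

Invalid (Luhn sum mod 10 = 9)


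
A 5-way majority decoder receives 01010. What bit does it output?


Ones: 2 out of 5
Threshold: 3

0 (2/5 voted 1)


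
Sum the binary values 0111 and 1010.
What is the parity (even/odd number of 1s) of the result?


0111 = 7
1010 = 10
Sum = 17 = 10001
1s count = 2

even parity (2 ones in 10001)


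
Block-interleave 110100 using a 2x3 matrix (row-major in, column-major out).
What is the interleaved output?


Matrix:
  110
  100
Read columns: 111000

111000


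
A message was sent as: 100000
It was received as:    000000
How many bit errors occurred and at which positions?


XOR: 100000

1 error(s) at position(s): 0


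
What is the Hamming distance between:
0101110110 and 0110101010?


XOR: 0011011100
Count of 1s: 5

5


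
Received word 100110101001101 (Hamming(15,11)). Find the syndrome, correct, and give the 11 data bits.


Syndrome = 0: no error detected

Data: 01011001101 (no errors)


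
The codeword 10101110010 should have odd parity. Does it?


Number of 1s: 6

No, parity error (6 ones)


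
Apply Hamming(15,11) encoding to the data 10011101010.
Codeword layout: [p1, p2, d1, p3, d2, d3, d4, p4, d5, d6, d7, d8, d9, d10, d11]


Parity bits: p1=1, p2=0, p3=1, p4=0

101100101101010


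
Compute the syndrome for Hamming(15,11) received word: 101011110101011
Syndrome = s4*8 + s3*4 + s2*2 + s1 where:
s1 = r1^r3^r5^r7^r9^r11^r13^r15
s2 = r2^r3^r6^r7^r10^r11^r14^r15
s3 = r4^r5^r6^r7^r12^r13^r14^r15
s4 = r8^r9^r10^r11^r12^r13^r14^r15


s1=1, s2=0, s3=0, s4=1

Syndrome = 9 (error at position 9)


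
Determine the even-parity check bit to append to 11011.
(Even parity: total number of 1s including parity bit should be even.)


Number of 1s in data: 4
Parity bit: 0

0


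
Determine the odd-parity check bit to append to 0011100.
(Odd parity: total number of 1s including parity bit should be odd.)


Number of 1s in data: 3
Parity bit: 0

0


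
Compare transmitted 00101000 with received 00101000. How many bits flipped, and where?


XOR: 00000000

0 errors (received matches sent)


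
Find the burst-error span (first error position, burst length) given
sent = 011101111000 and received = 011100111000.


XOR: 000001000000

Burst at position 5, length 1


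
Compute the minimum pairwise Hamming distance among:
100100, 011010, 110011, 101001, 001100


Comparing all pairs, minimum distance: 2
Can detect 1 errors, correct 0 errors

2


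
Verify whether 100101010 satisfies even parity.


Number of 1s: 4

Yes, parity is correct (4 ones)


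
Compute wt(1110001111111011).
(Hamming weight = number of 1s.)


Counting 1s in 1110001111111011

12


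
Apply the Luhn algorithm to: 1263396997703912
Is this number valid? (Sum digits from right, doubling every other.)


Luhn sum = 77
77 mod 10 = 7

Invalid (Luhn sum mod 10 = 7)


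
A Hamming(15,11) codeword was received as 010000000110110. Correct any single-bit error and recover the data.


Syndrome = 0: no error detected

Data: 00000110110 (no errors)


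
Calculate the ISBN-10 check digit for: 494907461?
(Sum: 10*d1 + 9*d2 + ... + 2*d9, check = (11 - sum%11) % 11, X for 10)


Weighted sum: 287
287 mod 11 = 1

Check digit: X


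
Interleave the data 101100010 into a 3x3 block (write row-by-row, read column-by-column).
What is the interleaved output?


Matrix:
  101
  100
  010
Read columns: 110001100

110001100


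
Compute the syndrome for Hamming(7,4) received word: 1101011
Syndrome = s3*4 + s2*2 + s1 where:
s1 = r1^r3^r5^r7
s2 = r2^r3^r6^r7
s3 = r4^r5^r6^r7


s1=0, s2=1, s3=1

Syndrome = 6 (error at position 6)


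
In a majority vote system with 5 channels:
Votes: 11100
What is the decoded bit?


Ones: 3 out of 5
Threshold: 3

1 (3/5 voted 1)


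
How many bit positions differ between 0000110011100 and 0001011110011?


XOR: 0001101101111
Count of 1s: 8

8


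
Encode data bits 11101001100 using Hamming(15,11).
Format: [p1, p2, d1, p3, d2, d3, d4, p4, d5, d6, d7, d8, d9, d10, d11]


Parity bits: p1=0, p2=0, p3=0, p4=1

001011011001100


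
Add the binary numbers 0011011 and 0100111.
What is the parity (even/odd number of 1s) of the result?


0011011 = 27
0100111 = 39
Sum = 66 = 1000010
1s count = 2

even parity (2 ones in 1000010)


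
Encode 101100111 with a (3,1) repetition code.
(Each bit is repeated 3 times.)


Each bit -> 3 copies

111000111111000000111111111


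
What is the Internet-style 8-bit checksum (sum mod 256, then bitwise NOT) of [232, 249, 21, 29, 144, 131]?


Sum = 806 mod 256 = 38
Complement = 217

217
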